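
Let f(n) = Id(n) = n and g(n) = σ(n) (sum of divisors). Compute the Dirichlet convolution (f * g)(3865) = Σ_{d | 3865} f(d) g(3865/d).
(Id * σ)(3865) = 17017

Divisors of 3865: [1, 5, 773, 3865]. For each d | 3865:
  d = 1: Id(1) · σ(3865/1) = 1 · 4644 = 4644
  d = 5: Id(5) · σ(3865/5) = 5 · 774 = 3870
  d = 773: Id(773) · σ(3865/773) = 773 · 6 = 4638
  d = 3865: Id(3865) · σ(3865/3865) = 3865 · 1 = 3865
Summing: (Id * σ)(3865) = 4644 + 3870 + 4638 + 3865 = 17017.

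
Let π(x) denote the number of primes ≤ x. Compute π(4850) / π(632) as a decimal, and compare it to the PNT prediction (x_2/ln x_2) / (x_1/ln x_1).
π(4850)/π(632) = 650/115 ≈ 5.6522;  PNT prediction ≈ 5.8313.

π(632) = 115 and π(4850) = 650, so π(4850)/π(632) ≈ 5.6522. The PNT-predicted ratio is (4850/ln(4850)) / (632/ln(632)) ≈ 5.8313. The two agree to within a few percent, as expected.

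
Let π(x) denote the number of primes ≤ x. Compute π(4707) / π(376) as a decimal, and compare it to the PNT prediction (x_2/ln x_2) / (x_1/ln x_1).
π(4707)/π(376) = 635/74 ≈ 8.5811;  PNT prediction ≈ 8.7776.

π(376) = 74 and π(4707) = 635, so π(4707)/π(376) ≈ 8.5811. The PNT-predicted ratio is (4707/ln(4707)) / (376/ln(376)) ≈ 8.7776. The two agree to within a few percent, as expected.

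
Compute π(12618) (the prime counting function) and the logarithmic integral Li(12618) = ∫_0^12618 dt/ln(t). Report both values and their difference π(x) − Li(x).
π(12618) = 1507;  Li(12618) ≈ 1526.72;  π(x) − Li(x) ≈ -19.72.

Direct count of primes ≤ 12618 gives π(12618) = 1507. Numerical evaluation of the logarithmic integral gives Li(12618) ≈ 1526.72. The difference π(x) − Li(x) ≈ -19.72 is typically negative for small/moderate x (Li(x) overestimates), though Littlewood's theorem shows this sign changes infinitely often.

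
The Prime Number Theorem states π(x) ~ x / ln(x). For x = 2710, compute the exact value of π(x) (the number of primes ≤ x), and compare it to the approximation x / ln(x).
π(2710) = 394;  x/ln(x) ≈ 342.83;  relative error ≈ 12.99%.

Directly count primes up to 2710: π(2710) = 394. The PNT approximation gives 2710/ln(2710) ≈ 2710/7.90470 ≈ 342.83. Relative error (π(x) − x/ln(x)) / π(x) ≈ 12.99%; the approximation is known to undercount slightly (Li(x) is a better estimate).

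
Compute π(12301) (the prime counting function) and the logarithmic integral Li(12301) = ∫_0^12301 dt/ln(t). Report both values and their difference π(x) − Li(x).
π(12301) = 1471;  Li(12301) ≈ 1493.10;  π(x) − Li(x) ≈ -22.10.

Direct count of primes ≤ 12301 gives π(12301) = 1471. Numerical evaluation of the logarithmic integral gives Li(12301) ≈ 1493.10. The difference π(x) − Li(x) ≈ -22.10 is typically negative for small/moderate x (Li(x) overestimates), though Littlewood's theorem shows this sign changes infinitely often.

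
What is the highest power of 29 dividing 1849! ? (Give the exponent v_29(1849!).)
v_29(1849!) = 65

Legendre's formula: v_p(n!) = Σ_{k ≥ 1} ⌊n / p^k⌋. For p = 29, n = 1849, the terms are:
  ⌊1849/29^1⌋ = ⌊1849/29⌋ = 63
  ⌊1849/29^2⌋ = ⌊1849/841⌋ = 2
(the next term ⌊1849/29^3⌋ = 0, terminating the sum). Summing: v_29(1849!) = 63 + 2 = 65.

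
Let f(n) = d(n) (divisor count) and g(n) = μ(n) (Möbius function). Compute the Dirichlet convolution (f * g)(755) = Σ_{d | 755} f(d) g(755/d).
(d * μ)(755) = 1

Divisors of 755: [1, 5, 151, 755]. For each d | 755:
  d = 1: d(1) · μ(755/1) = 1 · 1 = 1
  d = 5: d(5) · μ(755/5) = 2 · -1 = -2
  d = 151: d(151) · μ(755/151) = 2 · -1 = -2
  d = 755: d(755) · μ(755/755) = 4 · 1 = 4
Summing: (d * μ)(755) = 1 + -2 + -2 + 4 = 1.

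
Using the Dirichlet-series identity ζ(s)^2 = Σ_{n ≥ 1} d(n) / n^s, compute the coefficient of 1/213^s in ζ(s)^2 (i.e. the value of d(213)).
d(213) = 4

ζ(s)^2 = (Σ 1/m^s)(Σ 1/k^s). The coefficient of 1/n^s in the product is the number of ordered pairs (m, k) with mk = n, which equals d(n). For n = 213, divisors are [1, 3, 71, 213], so d(213) = 4.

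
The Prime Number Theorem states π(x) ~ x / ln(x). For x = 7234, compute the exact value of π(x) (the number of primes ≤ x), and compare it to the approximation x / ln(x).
π(7234) = 924;  x/ln(x) ≈ 814.04;  relative error ≈ 11.90%.

Directly count primes up to 7234: π(7234) = 924. The PNT approximation gives 7234/ln(7234) ≈ 7234/8.88655 ≈ 814.04. Relative error (π(x) − x/ln(x)) / π(x) ≈ 11.90%; the approximation is known to undercount slightly (Li(x) is a better estimate).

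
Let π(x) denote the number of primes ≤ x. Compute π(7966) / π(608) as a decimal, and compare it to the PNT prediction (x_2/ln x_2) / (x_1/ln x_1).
π(7966)/π(608) = 1006/111 ≈ 9.0631;  PNT prediction ≈ 9.3495.

π(608) = 111 and π(7966) = 1006, so π(7966)/π(608) ≈ 9.0631. The PNT-predicted ratio is (7966/ln(7966)) / (608/ln(608)) ≈ 9.3495. The two agree to within a few percent, as expected.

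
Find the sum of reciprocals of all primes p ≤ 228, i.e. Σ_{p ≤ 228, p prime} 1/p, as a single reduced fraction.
Σ 1/p = 163511827859273678384959815113729742050404828958383078813204061634794561817548326350576887/83311209124804345037562846379881038241134671040860314654617977748077292641632790457335110

π(228) = 49, so the primes ≤ 228 are [2, 3, 5, 7, 11, 13, 17, 19, 23, 29, 31, 37, 41, 43, 47, 53, 59, 61, 67, 71, 73, 79, 83, 89, 97, 101, 103, 107, 109, 113, 127, 131, 137, 139, 149, 151, 157, 163, 167, 173, 179, 181, 191, 193, 197, 199, 211, 223, 227]. Summing 1/p over these primes: 163511827859273678384959815113729742050404828958383078813204061634794561817548326350576887/83311209124804345037562846379881038241134671040860314654617977748077292641632790457335110 ≈ 1.9627. Mertens estimate ln ln(228) + 0.2615 ≈ 1.9533.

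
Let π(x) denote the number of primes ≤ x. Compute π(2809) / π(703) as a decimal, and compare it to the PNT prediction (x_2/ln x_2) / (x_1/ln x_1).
π(2809)/π(703) = 409/126 ≈ 3.2460;  PNT prediction ≈ 3.2987.

π(703) = 126 and π(2809) = 409, so π(2809)/π(703) ≈ 3.2460. The PNT-predicted ratio is (2809/ln(2809)) / (703/ln(703)) ≈ 3.2987. The two agree to within a few percent, as expected.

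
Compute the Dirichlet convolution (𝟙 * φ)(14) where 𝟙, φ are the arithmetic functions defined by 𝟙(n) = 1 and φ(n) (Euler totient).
(𝟙 * φ)(14) = 14

Divisors of 14: [1, 2, 7, 14]. For each d | 14:
  d = 1: 𝟙(1) · φ(14/1) = 1 · 6 = 6
  d = 2: 𝟙(2) · φ(14/2) = 1 · 6 = 6
  d = 7: 𝟙(7) · φ(14/7) = 1 · 1 = 1
  d = 14: 𝟙(14) · φ(14/14) = 1 · 1 = 1
Summing: (𝟙 * φ)(14) = 6 + 6 + 1 + 1 = 14.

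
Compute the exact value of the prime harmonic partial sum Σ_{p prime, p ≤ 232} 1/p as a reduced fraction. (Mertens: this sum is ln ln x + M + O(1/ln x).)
Σ 1/p = 37527519788898476695193360507423991967783840502510585362878348092116031948860199524739442233/19078266889580195013601891820992757757219839668357012055907516904309700014933909014729740190

π(232) = 50, so the primes ≤ 232 are [2, 3, 5, 7, 11, 13, 17, 19, 23, 29, 31, 37, 41, 43, 47, 53, 59, 61, 67, 71, 73, 79, 83, 89, 97, 101, 103, 107, 109, 113, 127, 131, 137, 139, 149, 151, 157, 163, 167, 173, 179, 181, 191, 193, 197, 199, 211, 223, 227, 229]. Summing 1/p over these primes: 37527519788898476695193360507423991967783840502510585362878348092116031948860199524739442233/19078266889580195013601891820992757757219839668357012055907516904309700014933909014729740190 ≈ 1.9670. Mertens estimate ln ln(232) + 0.2615 ≈ 1.9565.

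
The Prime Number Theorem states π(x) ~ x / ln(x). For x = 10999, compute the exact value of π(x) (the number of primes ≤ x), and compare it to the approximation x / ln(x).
π(10999) = 1335;  x/ln(x) ≈ 1181.98;  relative error ≈ 11.46%.

Directly count primes up to 10999: π(10999) = 1335. The PNT approximation gives 10999/ln(10999) ≈ 10999/9.30556 ≈ 1181.98. Relative error (π(x) − x/ln(x)) / π(x) ≈ 11.46%; the approximation is known to undercount slightly (Li(x) is a better estimate).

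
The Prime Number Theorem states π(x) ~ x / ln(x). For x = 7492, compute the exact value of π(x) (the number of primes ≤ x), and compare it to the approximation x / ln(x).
π(7492) = 949;  x/ln(x) ≈ 839.76;  relative error ≈ 11.51%.

Directly count primes up to 7492: π(7492) = 949. The PNT approximation gives 7492/ln(7492) ≈ 7492/8.92159 ≈ 839.76. Relative error (π(x) − x/ln(x)) / π(x) ≈ 11.51%; the approximation is known to undercount slightly (Li(x) is a better estimate).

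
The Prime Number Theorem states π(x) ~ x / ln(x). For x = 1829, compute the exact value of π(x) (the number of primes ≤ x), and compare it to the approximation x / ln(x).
π(1829) = 281;  x/ln(x) ≈ 243.49;  relative error ≈ 13.35%.

Directly count primes up to 1829: π(1829) = 281. The PNT approximation gives 1829/ln(1829) ≈ 1829/7.51152 ≈ 243.49. Relative error (π(x) − x/ln(x)) / π(x) ≈ 13.35%; the approximation is known to undercount slightly (Li(x) is a better estimate).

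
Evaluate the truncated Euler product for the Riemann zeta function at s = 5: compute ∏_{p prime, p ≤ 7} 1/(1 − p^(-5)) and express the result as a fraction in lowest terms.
∏ = 8508543750/8205616331

The primes p ≤ 7 are [2, 3, 5, 7]. For each prime, (1 − 1/p^5)^(-1) = p^5 / (p^5 − 1). The product is (1 − 1/2^5)^(-1), (1 − 1/3^5)^(-1), (1 − 1/5^5)^(-1), (1 − 1/7^5)^(-1) = ∏ p^5 / (p^5 − 1) = 8508543750/8205616331.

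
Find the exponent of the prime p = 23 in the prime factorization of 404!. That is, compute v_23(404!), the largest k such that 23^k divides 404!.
v_23(404!) = 17

Legendre's formula: v_p(n!) = Σ_{k ≥ 1} ⌊n / p^k⌋. For p = 23, n = 404, the terms are:
  ⌊404/23^1⌋ = ⌊404/23⌋ = 17
(the next term ⌊404/23^2⌋ = 0, terminating the sum). Summing: v_23(404!) = 17 = 17.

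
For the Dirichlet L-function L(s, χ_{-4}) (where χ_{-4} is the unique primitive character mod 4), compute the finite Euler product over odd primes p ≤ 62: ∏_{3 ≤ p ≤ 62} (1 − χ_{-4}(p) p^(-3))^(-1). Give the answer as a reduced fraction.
∏ = 126115667482028600084463789626710364805572778792731/130156894276470431285217911893722225289762827141120

The odd primes p ≤ 62 are [3, 5, 7, 11, 13, 17, 19, 23, 29, 31, 37, 41, 43, 47, 53, 59, 61]. For each, χ(p) = 1 if p ≡ 1 mod 4, χ(p) = −1 if p ≡ 3 mod 4. Taking (1 − χ(p)/p^3)^(-1) = p^3/(p^3 − χ(p)): (1 − (-1)/3^3)^(-1) · (1 − (1)/5^3)^(-1) · (1 − (-1)/7^3)^(-1) · (1 − (-1)/11^3)^(-1) · (1 − (1)/13^3)^(-1) · (1 − (1)/17^3)^(-1) · (1 − (-1)/19^3)^(-1) · (1 − (-1)/23^3)^(-1) · (1 − (1)/29^3)^(-1) · (1 − (-1)/31^3)^(-1) · (1 − (1)/37^3)^(-1) · (1 − (1)/41^3)^(-1) · (1 − (-1)/43^3)^(-1) · (1 − (-1)/47^3)^(-1) · (1 − (1)/53^3)^(-1) · (1 − (-1)/59^3)^(-1) · (1 − (1)/61^3)^(-1) = 126115667482028600084463789626710364805572778792731/130156894276470431285217911893722225289762827141120.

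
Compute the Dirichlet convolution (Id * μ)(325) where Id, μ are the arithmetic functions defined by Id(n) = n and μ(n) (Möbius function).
(Id * μ)(325) = 240

Divisors of 325: [1, 5, 13, 25, 65, 325]. For each d | 325:
  d = 1: Id(1) · μ(325/1) = 1 · 0 = 0
  d = 5: Id(5) · μ(325/5) = 5 · 1 = 5
  d = 13: Id(13) · μ(325/13) = 13 · 0 = 0
  d = 25: Id(25) · μ(325/25) = 25 · -1 = -25
  d = 65: Id(65) · μ(325/65) = 65 · -1 = -65
  d = 325: Id(325) · μ(325/325) = 325 · 1 = 325
Summing: (Id * μ)(325) = 0 + 5 + 0 + -25 + -65 + 325 = 240.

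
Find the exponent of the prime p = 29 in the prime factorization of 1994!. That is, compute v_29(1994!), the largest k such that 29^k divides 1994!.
v_29(1994!) = 70

Legendre's formula: v_p(n!) = Σ_{k ≥ 1} ⌊n / p^k⌋. For p = 29, n = 1994, the terms are:
  ⌊1994/29^1⌋ = ⌊1994/29⌋ = 68
  ⌊1994/29^2⌋ = ⌊1994/841⌋ = 2
(the next term ⌊1994/29^3⌋ = 0, terminating the sum). Summing: v_29(1994!) = 68 + 2 = 70.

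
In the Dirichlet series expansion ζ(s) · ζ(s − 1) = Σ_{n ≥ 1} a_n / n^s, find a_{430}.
σ(430) = 792

In the product (Σ m^0/m^s)(Σ k / k^s) = Σ (Σ_{d | n} d) / n^s, the coefficient of 1/n^s is σ(n) = Σ_{d | n} d. For n = 430, divisors are [1, 2, 5, 10, 43, 86, 215, 430]; summing: σ(430) = 792.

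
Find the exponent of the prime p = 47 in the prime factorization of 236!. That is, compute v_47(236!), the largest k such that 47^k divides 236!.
v_47(236!) = 5

Legendre's formula: v_p(n!) = Σ_{k ≥ 1} ⌊n / p^k⌋. For p = 47, n = 236, the terms are:
  ⌊236/47^1⌋ = ⌊236/47⌋ = 5
(the next term ⌊236/47^2⌋ = 0, terminating the sum). Summing: v_47(236!) = 5 = 5.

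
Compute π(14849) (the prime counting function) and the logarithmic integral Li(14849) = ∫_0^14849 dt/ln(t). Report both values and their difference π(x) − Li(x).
π(14849) = 1739;  Li(14849) ≈ 1760.91;  π(x) − Li(x) ≈ -21.91.

Direct count of primes ≤ 14849 gives π(14849) = 1739. Numerical evaluation of the logarithmic integral gives Li(14849) ≈ 1760.91. The difference π(x) − Li(x) ≈ -21.91 is typically negative for small/moderate x (Li(x) overestimates), though Littlewood's theorem shows this sign changes infinitely often.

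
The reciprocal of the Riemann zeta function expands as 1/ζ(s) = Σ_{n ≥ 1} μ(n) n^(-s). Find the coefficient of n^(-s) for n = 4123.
μ(4123) = -1

Factor n = 4123 = 7 · 19 · 31. μ(n) = 0 if any exponent ≥ 2 (not squarefree); otherwise μ(n) = (−1)^{ω(n)} where ω(n) is the number of distinct prime factors. Applying: μ(4123) = -1.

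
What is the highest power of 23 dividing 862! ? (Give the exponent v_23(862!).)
v_23(862!) = 38

Legendre's formula: v_p(n!) = Σ_{k ≥ 1} ⌊n / p^k⌋. For p = 23, n = 862, the terms are:
  ⌊862/23^1⌋ = ⌊862/23⌋ = 37
  ⌊862/23^2⌋ = ⌊862/529⌋ = 1
(the next term ⌊862/23^3⌋ = 0, terminating the sum). Summing: v_23(862!) = 37 + 1 = 38.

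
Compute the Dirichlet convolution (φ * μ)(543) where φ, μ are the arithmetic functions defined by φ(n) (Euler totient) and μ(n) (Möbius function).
(φ * μ)(543) = 179

Divisors of 543: [1, 3, 181, 543]. For each d | 543:
  d = 1: φ(1) · μ(543/1) = 1 · 1 = 1
  d = 3: φ(3) · μ(543/3) = 2 · -1 = -2
  d = 181: φ(181) · μ(543/181) = 180 · -1 = -180
  d = 543: φ(543) · μ(543/543) = 360 · 1 = 360
Summing: (φ * μ)(543) = 1 + -2 + -180 + 360 = 179.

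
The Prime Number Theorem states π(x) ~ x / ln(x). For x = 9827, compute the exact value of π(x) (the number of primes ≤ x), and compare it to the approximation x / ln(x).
π(9827) = 1211;  x/ln(x) ≈ 1068.98;  relative error ≈ 11.73%.

Directly count primes up to 9827: π(9827) = 1211. The PNT approximation gives 9827/ln(9827) ≈ 9827/9.19289 ≈ 1068.98. Relative error (π(x) − x/ln(x)) / π(x) ≈ 11.73%; the approximation is known to undercount slightly (Li(x) is a better estimate).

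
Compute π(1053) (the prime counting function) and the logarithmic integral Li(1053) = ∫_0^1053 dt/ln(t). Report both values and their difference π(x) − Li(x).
π(1053) = 177;  Li(1053) ≈ 185.25;  π(x) − Li(x) ≈ -8.25.

Direct count of primes ≤ 1053 gives π(1053) = 177. Numerical evaluation of the logarithmic integral gives Li(1053) ≈ 185.25. The difference π(x) − Li(x) ≈ -8.25 is typically negative for small/moderate x (Li(x) overestimates), though Littlewood's theorem shows this sign changes infinitely often.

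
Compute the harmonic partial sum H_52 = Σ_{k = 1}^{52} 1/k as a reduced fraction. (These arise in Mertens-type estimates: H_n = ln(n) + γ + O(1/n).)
H_52 = 14063600165435720745359/3099044504245996706400

Direct summation: H_52 = 1 + 1/2 + ... + 1/52. The least common denominator is lcm(1, ..., 52) = 3099044504245996706400; over this denominator the numerator is 3099044504245996706400 + 1549522252122998353200 + 1033014834748665568800 + 774761126061499176600 + 619808900849199341280 + 516507417374332784400 + 442720643463713815200 + 387380563030749588300 + 344338278249555189600 + 309904450424599670640 + 281731318567817882400 + 258253708687166392200 + 238388038788153592800 + 221360321731856907600 + 206602966949733113760 + 193690281515374794150 + 182296735543882159200 + 172169139124777594800 + 163107605486631405600 + 154952225212299835320 + 147573547821237938400 + 140865659283908941200 + 134741065401999856800 + 129126854343583196100 + 123961780169839868256 + 119194019394076796400 + 114779426083185063200 + 110680160865928453800 + 106863603594689541600 + 103301483474866556880 + 99969177556322474400 + 96845140757687397075 + 93910439522605960800 + 91148367771941079600 + 88544128692742763040 + 86084569562388797400 + 83757959574216127200 + 81553802743315702800 + 79462679596051197600 + 77476112606149917660 + 75586451323073090400 + 73786773910618969200 + 72070802424325504800 + 70432829641954470600 + 68867655649911037920 + 67370532700999928400 + 65937117111616951200 + 64563427171791598050 + 63245806209101973600 + 61980890084919934128 + 60765578514627386400 + 59597009697038398200 = 14063600165435720745359, so H_52 = 14063600165435720745359/3099044504245996706400 (already in lowest terms) ≈ 4.53804. (The PNT-adjacent estimate ln(52) + γ ≈ 4.52846 matches within O(1/n).)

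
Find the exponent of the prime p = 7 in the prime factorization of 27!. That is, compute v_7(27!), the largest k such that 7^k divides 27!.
v_7(27!) = 3

Legendre's formula: v_p(n!) = Σ_{k ≥ 1} ⌊n / p^k⌋. For p = 7, n = 27, the terms are:
  ⌊27/7^1⌋ = ⌊27/7⌋ = 3
(the next term ⌊27/7^2⌋ = 0, terminating the sum). Summing: v_7(27!) = 3 = 3.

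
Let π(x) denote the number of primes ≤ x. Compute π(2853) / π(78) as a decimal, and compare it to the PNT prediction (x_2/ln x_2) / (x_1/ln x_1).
π(2853)/π(78) = 414/21 ≈ 19.7143;  PNT prediction ≈ 20.0292.

π(78) = 21 and π(2853) = 414, so π(2853)/π(78) ≈ 19.7143. The PNT-predicted ratio is (2853/ln(2853)) / (78/ln(78)) ≈ 20.0292. The two agree to within a few percent, as expected.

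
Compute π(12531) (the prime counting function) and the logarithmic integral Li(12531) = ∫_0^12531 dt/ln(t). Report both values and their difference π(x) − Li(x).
π(12531) = 1496;  Li(12531) ≈ 1517.50;  π(x) − Li(x) ≈ -21.50.

Direct count of primes ≤ 12531 gives π(12531) = 1496. Numerical evaluation of the logarithmic integral gives Li(12531) ≈ 1517.50. The difference π(x) − Li(x) ≈ -21.50 is typically negative for small/moderate x (Li(x) overestimates), though Littlewood's theorem shows this sign changes infinitely often.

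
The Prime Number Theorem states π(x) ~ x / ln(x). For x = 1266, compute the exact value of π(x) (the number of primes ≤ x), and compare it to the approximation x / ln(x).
π(1266) = 205;  x/ln(x) ≈ 177.22;  relative error ≈ 13.55%.

Directly count primes up to 1266: π(1266) = 205. The PNT approximation gives 1266/ln(1266) ≈ 1266/7.14362 ≈ 177.22. Relative error (π(x) − x/ln(x)) / π(x) ≈ 13.55%; the approximation is known to undercount slightly (Li(x) is a better estimate).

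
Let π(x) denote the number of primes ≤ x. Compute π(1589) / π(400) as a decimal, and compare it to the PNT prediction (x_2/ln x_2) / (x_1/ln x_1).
π(1589)/π(400) = 250/78 ≈ 3.2051;  PNT prediction ≈ 3.2291.

π(400) = 78 and π(1589) = 250, so π(1589)/π(400) ≈ 3.2051. The PNT-predicted ratio is (1589/ln(1589)) / (400/ln(400)) ≈ 3.2291. The two agree to within a few percent, as expected.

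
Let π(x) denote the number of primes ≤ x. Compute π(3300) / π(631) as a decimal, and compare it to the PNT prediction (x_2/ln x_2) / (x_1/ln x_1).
π(3300)/π(631) = 463/115 ≈ 4.0261;  PNT prediction ≈ 4.1619.

π(631) = 115 and π(3300) = 463, so π(3300)/π(631) ≈ 4.0261. The PNT-predicted ratio is (3300/ln(3300)) / (631/ln(631)) ≈ 4.1619. The two agree to within a few percent, as expected.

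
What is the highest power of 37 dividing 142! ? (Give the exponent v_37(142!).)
v_37(142!) = 3

Legendre's formula: v_p(n!) = Σ_{k ≥ 1} ⌊n / p^k⌋. For p = 37, n = 142, the terms are:
  ⌊142/37^1⌋ = ⌊142/37⌋ = 3
(the next term ⌊142/37^2⌋ = 0, terminating the sum). Summing: v_37(142!) = 3 = 3.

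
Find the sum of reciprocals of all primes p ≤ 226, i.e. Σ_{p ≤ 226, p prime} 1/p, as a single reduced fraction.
Σ 1/p = 718699639327957473429492425322377115938612460993073775465130392853544377727917042657991/367009731827331916465034565550136732339800312955331782619462457039988073311157667212930

π(226) = 48, so the primes ≤ 226 are [2, 3, 5, 7, 11, 13, 17, 19, 23, 29, 31, 37, 41, 43, 47, 53, 59, 61, 67, 71, 73, 79, 83, 89, 97, 101, 103, 107, 109, 113, 127, 131, 137, 139, 149, 151, 157, 163, 167, 173, 179, 181, 191, 193, 197, 199, 211, 223]. Summing 1/p over these primes: 718699639327957473429492425322377115938612460993073775465130392853544377727917042657991/367009731827331916465034565550136732339800312955331782619462457039988073311157667212930 ≈ 1.9583. Mertens estimate ln ln(226) + 0.2615 ≈ 1.9517.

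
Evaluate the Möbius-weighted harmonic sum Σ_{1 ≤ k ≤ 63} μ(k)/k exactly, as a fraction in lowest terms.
Σ μ(k)/k = 1874648830674470878723/117288381359406970983270

Values of μ(k) for 1 ≤ k ≤ 63: μ(1) = 1, μ(2) = -1, μ(3) = -1, μ(5) = -1, μ(6) = 1, μ(7) = -1, μ(10) = 1, μ(11) = -1, μ(13) = -1, μ(14) = 1, μ(15) = 1, μ(17) = -1, μ(19) = -1, μ(21) = 1, μ(22) = 1, μ(23) = -1, μ(26) = 1, μ(29) = -1, μ(30) = -1, μ(31) = -1, μ(33) = 1, μ(34) = 1, μ(35) = 1, μ(37) = -1, μ(38) = 1, μ(39) = 1, μ(41) = -1, μ(42) = -1, μ(43) = -1, μ(46) = 1, μ(47) = -1, μ(51) = 1, μ(53) = -1, μ(55) = 1, μ(57) = 1, μ(58) = 1, μ(59) = -1, μ(61) = -1, μ(62) = 1, with μ = 0 on non-squarefree integers. Summing μ(k)/k for k where μ(k) ≠ 0 gives 1874648830674470878723/117288381359406970983270 ≈ 0.0160. (PNT ⟺ this sum → 0 as n → ∞.)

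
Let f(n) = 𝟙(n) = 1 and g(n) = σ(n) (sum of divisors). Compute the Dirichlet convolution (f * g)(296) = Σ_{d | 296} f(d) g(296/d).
(𝟙 * σ)(296) = 1014

Divisors of 296: [1, 2, 4, 8, 37, 74, 148, 296]. For each d | 296:
  d = 1: 𝟙(1) · σ(296/1) = 1 · 570 = 570
  d = 2: 𝟙(2) · σ(296/2) = 1 · 266 = 266
  d = 4: 𝟙(4) · σ(296/4) = 1 · 114 = 114
  d = 8: 𝟙(8) · σ(296/8) = 1 · 38 = 38
  d = 37: 𝟙(37) · σ(296/37) = 1 · 15 = 15
  d = 74: 𝟙(74) · σ(296/74) = 1 · 7 = 7
  d = 148: 𝟙(148) · σ(296/148) = 1 · 3 = 3
  d = 296: 𝟙(296) · σ(296/296) = 1 · 1 = 1
Summing: (𝟙 * σ)(296) = 570 + 266 + 114 + 38 + 15 + 7 + 3 + 1 = 1014.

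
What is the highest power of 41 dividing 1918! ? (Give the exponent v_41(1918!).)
v_41(1918!) = 47

Legendre's formula: v_p(n!) = Σ_{k ≥ 1} ⌊n / p^k⌋. For p = 41, n = 1918, the terms are:
  ⌊1918/41^1⌋ = ⌊1918/41⌋ = 46
  ⌊1918/41^2⌋ = ⌊1918/1681⌋ = 1
(the next term ⌊1918/41^3⌋ = 0, terminating the sum). Summing: v_41(1918!) = 46 + 1 = 47.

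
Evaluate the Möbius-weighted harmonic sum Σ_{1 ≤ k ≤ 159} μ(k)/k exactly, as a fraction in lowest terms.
Σ μ(k)/k = 64913714004742152105857055486137916673345137521594294887693/5053595284816784977233681012564534887436795806841425346061410

Values of μ(k) for 1 ≤ k ≤ 159: μ(1) = 1, μ(2) = -1, μ(3) = -1, μ(5) = -1, μ(6) = 1, μ(7) = -1, μ(10) = 1, μ(11) = -1, μ(13) = -1, μ(14) = 1, μ(15) = 1, μ(17) = -1, μ(19) = -1, μ(21) = 1, μ(22) = 1, μ(23) = -1, μ(26) = 1, μ(29) = -1, μ(30) = -1, μ(31) = -1, μ(33) = 1, μ(34) = 1, μ(35) = 1, μ(37) = -1, μ(38) = 1, μ(39) = 1, μ(41) = -1, μ(42) = -1, μ(43) = -1, μ(46) = 1, μ(47) = -1, μ(51) = 1, μ(53) = -1, μ(55) = 1, μ(57) = 1, μ(58) = 1, μ(59) = -1, μ(61) = -1, μ(62) = 1, μ(65) = 1, μ(66) = -1, μ(67) = -1, μ(69) = 1, μ(70) = -1, μ(71) = -1, μ(73) = -1, μ(74) = 1, μ(77) = 1, μ(78) = -1, μ(79) = -1, μ(82) = 1, μ(83) = -1, μ(85) = 1, μ(86) = 1, μ(87) = 1, μ(89) = -1, μ(91) = 1, μ(93) = 1, μ(94) = 1, μ(95) = 1, μ(97) = -1, μ(101) = -1, μ(102) = -1, μ(103) = -1, μ(105) = -1, μ(106) = 1, μ(107) = -1, μ(109) = -1, μ(110) = -1, μ(111) = 1, μ(113) = -1, μ(114) = -1, μ(115) = 1, μ(118) = 1, μ(119) = 1, μ(122) = 1, μ(123) = 1, μ(127) = -1, μ(129) = 1, μ(130) = -1, μ(131) = -1, μ(133) = 1, μ(134) = 1, μ(137) = -1, μ(138) = -1, μ(139) = -1, μ(141) = 1, μ(142) = 1, μ(143) = 1, μ(145) = 1, μ(146) = 1, μ(149) = -1, μ(151) = -1, μ(154) = -1, μ(155) = 1, μ(157) = -1, μ(158) = 1, μ(159) = 1, with μ = 0 on non-squarefree integers. Summing μ(k)/k for k where μ(k) ≠ 0 gives 64913714004742152105857055486137916673345137521594294887693/5053595284816784977233681012564534887436795806841425346061410 ≈ 0.0128. (PNT ⟺ this sum → 0 as n → ∞.)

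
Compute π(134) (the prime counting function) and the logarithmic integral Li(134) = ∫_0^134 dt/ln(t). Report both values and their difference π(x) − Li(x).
π(134) = 32;  Li(134) ≈ 37.27;  π(x) − Li(x) ≈ -5.27.

Direct count of primes ≤ 134 gives π(134) = 32. Numerical evaluation of the logarithmic integral gives Li(134) ≈ 37.27. The difference π(x) − Li(x) ≈ -5.27 is typically negative for small/moderate x (Li(x) overestimates), though Littlewood's theorem shows this sign changes infinitely often.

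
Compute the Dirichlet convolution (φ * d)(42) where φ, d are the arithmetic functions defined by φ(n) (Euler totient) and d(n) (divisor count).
(φ * d)(42) = 96

Divisors of 42: [1, 2, 3, 6, 7, 14, 21, 42]. For each d | 42:
  d = 1: φ(1) · d(42/1) = 1 · 8 = 8
  d = 2: φ(2) · d(42/2) = 1 · 4 = 4
  d = 3: φ(3) · d(42/3) = 2 · 4 = 8
  d = 6: φ(6) · d(42/6) = 2 · 2 = 4
  d = 7: φ(7) · d(42/7) = 6 · 4 = 24
  d = 14: φ(14) · d(42/14) = 6 · 2 = 12
  d = 21: φ(21) · d(42/21) = 12 · 2 = 24
  d = 42: φ(42) · d(42/42) = 12 · 1 = 12
Summing: (φ * d)(42) = 8 + 4 + 8 + 4 + 24 + 12 + 24 + 12 = 96.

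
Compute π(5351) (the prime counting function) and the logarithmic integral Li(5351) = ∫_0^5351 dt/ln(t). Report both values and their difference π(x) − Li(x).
π(5351) = 708;  Li(5351) ≈ 725.33;  π(x) − Li(x) ≈ -17.33.

Direct count of primes ≤ 5351 gives π(5351) = 708. Numerical evaluation of the logarithmic integral gives Li(5351) ≈ 725.33. The difference π(x) − Li(x) ≈ -17.33 is typically negative for small/moderate x (Li(x) overestimates), though Littlewood's theorem shows this sign changes infinitely often.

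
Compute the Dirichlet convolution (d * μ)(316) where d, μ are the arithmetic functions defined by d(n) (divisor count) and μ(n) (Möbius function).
(d * μ)(316) = 1

Divisors of 316: [1, 2, 4, 79, 158, 316]. For each d | 316:
  d = 1: d(1) · μ(316/1) = 1 · 0 = 0
  d = 2: d(2) · μ(316/2) = 2 · 1 = 2
  d = 4: d(4) · μ(316/4) = 3 · -1 = -3
  d = 79: d(79) · μ(316/79) = 2 · 0 = 0
  d = 158: d(158) · μ(316/158) = 4 · -1 = -4
  d = 316: d(316) · μ(316/316) = 6 · 1 = 6
Summing: (d * μ)(316) = 0 + 2 + -3 + 0 + -4 + 6 = 1.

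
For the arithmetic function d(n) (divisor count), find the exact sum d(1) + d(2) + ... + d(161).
Σ_{n ≤ 161} d(n) = 846

Compute d(n) for each 1 ≤ n ≤ 161: d(1) = 1, d(2) = 2, d(3) = 2, d(4) = 3, d(5) = 2, d(6) = 4, d(7) = 2, d(8) = 4, d(9) = 3, d(10) = 4, d(11) = 2, d(12) = 6, d(13) = 2, d(14) = 4, d(15) = 4, d(16) = 5, d(17) = 2, d(18) = 6, d(19) = 2, d(20) = 6, d(21) = 4, d(22) = 4, d(23) = 2, d(24) = 8, d(25) = 3, d(26) = 4, d(27) = 4, d(28) = 6, d(29) = 2, d(30) = 8, d(31) = 2, d(32) = 6, d(33) = 4, d(34) = 4, d(35) = 4, d(36) = 9, d(37) = 2, d(38) = 4, d(39) = 4, d(40) = 8, d(41) = 2, d(42) = 8, d(43) = 2, d(44) = 6, d(45) = 6, d(46) = 4, d(47) = 2, d(48) = 10, d(49) = 3, d(50) = 6, d(51) = 4, d(52) = 6, d(53) = 2, d(54) = 8, d(55) = 4, d(56) = 8, d(57) = 4, d(58) = 4, d(59) = 2, d(60) = 12, d(61) = 2, d(62) = 4, d(63) = 6, d(64) = 7, d(65) = 4, d(66) = 8, d(67) = 2, d(68) = 6, d(69) = 4, d(70) = 8, d(71) = 2, d(72) = 12, d(73) = 2, d(74) = 4, d(75) = 6, d(76) = 6, d(77) = 4, d(78) = 8, d(79) = 2, d(80) = 10, d(81) = 5, d(82) = 4, d(83) = 2, d(84) = 12, d(85) = 4, d(86) = 4, d(87) = 4, d(88) = 8, d(89) = 2, d(90) = 12, d(91) = 4, d(92) = 6, d(93) = 4, d(94) = 4, d(95) = 4, d(96) = 12, d(97) = 2, d(98) = 6, d(99) = 6, d(100) = 9, d(101) = 2, d(102) = 8, d(103) = 2, d(104) = 8, d(105) = 8, d(106) = 4, d(107) = 2, d(108) = 12, d(109) = 2, d(110) = 8, d(111) = 4, d(112) = 10, d(113) = 2, d(114) = 8, d(115) = 4, d(116) = 6, d(117) = 6, d(118) = 4, d(119) = 4, d(120) = 16, d(121) = 3, d(122) = 4, d(123) = 4, d(124) = 6, d(125) = 4, d(126) = 12, d(127) = 2, d(128) = 8, d(129) = 4, d(130) = 8, d(131) = 2, d(132) = 12, d(133) = 4, d(134) = 4, d(135) = 8, d(136) = 8, d(137) = 2, d(138) = 8, d(139) = 2, d(140) = 12, d(141) = 4, d(142) = 4, d(143) = 4, d(144) = 15, d(145) = 4, d(146) = 4, d(147) = 6, d(148) = 6, d(149) = 2, d(150) = 12, d(151) = 2, d(152) = 8, d(153) = 6, d(154) = 8, d(155) = 4, d(156) = 12, d(157) = 2, d(158) = 4, d(159) = 4, d(160) = 12, d(161) = 4. Summing all 161 values: 846. (Dirichlet's divisor formula: Σ_{n ≤ x} d(n) = x ln(x) + (2γ − 1) x + O(√x). For x = 161, the asymptotic estimate is ≈ 842.97.)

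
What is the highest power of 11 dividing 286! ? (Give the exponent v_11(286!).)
v_11(286!) = 28

Legendre's formula: v_p(n!) = Σ_{k ≥ 1} ⌊n / p^k⌋. For p = 11, n = 286, the terms are:
  ⌊286/11^1⌋ = ⌊286/11⌋ = 26
  ⌊286/11^2⌋ = ⌊286/121⌋ = 2
(the next term ⌊286/11^3⌋ = 0, terminating the sum). Summing: v_11(286!) = 26 + 2 = 28.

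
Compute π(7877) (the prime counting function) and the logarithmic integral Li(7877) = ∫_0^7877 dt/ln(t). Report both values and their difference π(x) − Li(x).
π(7877) = 995;  Li(7877) ≈ 1012.72;  π(x) − Li(x) ≈ -17.72.

Direct count of primes ≤ 7877 gives π(7877) = 995. Numerical evaluation of the logarithmic integral gives Li(7877) ≈ 1012.72. The difference π(x) − Li(x) ≈ -17.72 is typically negative for small/moderate x (Li(x) overestimates), though Littlewood's theorem shows this sign changes infinitely often.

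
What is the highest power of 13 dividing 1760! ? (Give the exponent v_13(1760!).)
v_13(1760!) = 145

Legendre's formula: v_p(n!) = Σ_{k ≥ 1} ⌊n / p^k⌋. For p = 13, n = 1760, the terms are:
  ⌊1760/13^1⌋ = ⌊1760/13⌋ = 135
  ⌊1760/13^2⌋ = ⌊1760/169⌋ = 10
(the next term ⌊1760/13^3⌋ = 0, terminating the sum). Summing: v_13(1760!) = 135 + 10 = 145.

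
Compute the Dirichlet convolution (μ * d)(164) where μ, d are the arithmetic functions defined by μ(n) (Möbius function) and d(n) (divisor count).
(μ * d)(164) = 1

Divisors of 164: [1, 2, 4, 41, 82, 164]. For each d | 164:
  d = 1: μ(1) · d(164/1) = 1 · 6 = 6
  d = 2: μ(2) · d(164/2) = -1 · 4 = -4
  d = 4: μ(4) · d(164/4) = 0 · 2 = 0
  d = 41: μ(41) · d(164/41) = -1 · 3 = -3
  d = 82: μ(82) · d(164/82) = 1 · 2 = 2
  d = 164: μ(164) · d(164/164) = 0 · 1 = 0
Summing: (μ * d)(164) = 6 + -4 + 0 + -3 + 2 + 0 = 1.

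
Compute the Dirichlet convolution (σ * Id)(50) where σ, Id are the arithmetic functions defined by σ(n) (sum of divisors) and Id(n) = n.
(σ * Id)(50) = 430

Divisors of 50: [1, 2, 5, 10, 25, 50]. For each d | 50:
  d = 1: σ(1) · Id(50/1) = 1 · 50 = 50
  d = 2: σ(2) · Id(50/2) = 3 · 25 = 75
  d = 5: σ(5) · Id(50/5) = 6 · 10 = 60
  d = 10: σ(10) · Id(50/10) = 18 · 5 = 90
  d = 25: σ(25) · Id(50/25) = 31 · 2 = 62
  d = 50: σ(50) · Id(50/50) = 93 · 1 = 93
Summing: (σ * Id)(50) = 50 + 75 + 60 + 90 + 62 + 93 = 430.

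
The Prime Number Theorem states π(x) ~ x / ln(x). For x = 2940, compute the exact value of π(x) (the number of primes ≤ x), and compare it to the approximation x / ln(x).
π(2940) = 424;  x/ln(x) ≈ 368.14;  relative error ≈ 13.18%.

Directly count primes up to 2940: π(2940) = 424. The PNT approximation gives 2940/ln(2940) ≈ 2940/7.98616 ≈ 368.14. Relative error (π(x) − x/ln(x)) / π(x) ≈ 13.18%; the approximation is known to undercount slightly (Li(x) is a better estimate).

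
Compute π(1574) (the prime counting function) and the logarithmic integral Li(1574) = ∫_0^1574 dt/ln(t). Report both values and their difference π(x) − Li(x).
π(1574) = 248;  Li(1574) ≈ 257.90;  π(x) − Li(x) ≈ -9.90.

Direct count of primes ≤ 1574 gives π(1574) = 248. Numerical evaluation of the logarithmic integral gives Li(1574) ≈ 257.90. The difference π(x) − Li(x) ≈ -9.90 is typically negative for small/moderate x (Li(x) overestimates), though Littlewood's theorem shows this sign changes infinitely often.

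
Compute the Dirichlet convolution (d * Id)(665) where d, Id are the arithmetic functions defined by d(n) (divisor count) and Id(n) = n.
(d * Id)(665) = 1323

Divisors of 665: [1, 5, 7, 19, 35, 95, 133, 665]. For each d | 665:
  d = 1: d(1) · Id(665/1) = 1 · 665 = 665
  d = 5: d(5) · Id(665/5) = 2 · 133 = 266
  d = 7: d(7) · Id(665/7) = 2 · 95 = 190
  d = 19: d(19) · Id(665/19) = 2 · 35 = 70
  d = 35: d(35) · Id(665/35) = 4 · 19 = 76
  d = 95: d(95) · Id(665/95) = 4 · 7 = 28
  d = 133: d(133) · Id(665/133) = 4 · 5 = 20
  d = 665: d(665) · Id(665/665) = 8 · 1 = 8
Summing: (d * Id)(665) = 665 + 266 + 190 + 70 + 76 + 28 + 20 + 8 = 1323.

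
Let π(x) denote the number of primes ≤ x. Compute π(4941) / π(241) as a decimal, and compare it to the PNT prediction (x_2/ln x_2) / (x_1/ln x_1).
π(4941)/π(241) = 660/53 ≈ 12.4528;  PNT prediction ≈ 13.2211.

π(241) = 53 and π(4941) = 660, so π(4941)/π(241) ≈ 12.4528. The PNT-predicted ratio is (4941/ln(4941)) / (241/ln(241)) ≈ 13.2211. The two agree to within a few percent, as expected.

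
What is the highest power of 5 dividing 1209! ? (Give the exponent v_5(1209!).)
v_5(1209!) = 299

Legendre's formula: v_p(n!) = Σ_{k ≥ 1} ⌊n / p^k⌋. For p = 5, n = 1209, the terms are:
  ⌊1209/5^1⌋ = ⌊1209/5⌋ = 241
  ⌊1209/5^2⌋ = ⌊1209/25⌋ = 48
  ⌊1209/5^3⌋ = ⌊1209/125⌋ = 9
  ⌊1209/5^4⌋ = ⌊1209/625⌋ = 1
(the next term ⌊1209/5^5⌋ = 0, terminating the sum). Summing: v_5(1209!) = 241 + 48 + 9 + 1 = 299.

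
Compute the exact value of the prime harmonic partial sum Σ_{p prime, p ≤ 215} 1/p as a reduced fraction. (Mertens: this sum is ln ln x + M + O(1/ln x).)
Σ 1/p = 3215488142498485484492183158345029261034221047849345857469577412562094716564064084247/1645783550795210387735581011435590727981167322669649249414629852197255934130751870910

π(215) = 47, so the primes ≤ 215 are [2, 3, 5, 7, 11, 13, 17, 19, 23, 29, 31, 37, 41, 43, 47, 53, 59, 61, 67, 71, 73, 79, 83, 89, 97, 101, 103, 107, 109, 113, 127, 131, 137, 139, 149, 151, 157, 163, 167, 173, 179, 181, 191, 193, 197, 199, 211]. Summing 1/p over these primes: 3215488142498485484492183158345029261034221047849345857469577412562094716564064084247/1645783550795210387735581011435590727981167322669649249414629852197255934130751870910 ≈ 1.9538. Mertens estimate ln ln(215) + 0.2615 ≈ 1.9424.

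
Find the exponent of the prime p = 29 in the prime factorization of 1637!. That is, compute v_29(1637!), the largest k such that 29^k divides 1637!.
v_29(1637!) = 57

Legendre's formula: v_p(n!) = Σ_{k ≥ 1} ⌊n / p^k⌋. For p = 29, n = 1637, the terms are:
  ⌊1637/29^1⌋ = ⌊1637/29⌋ = 56
  ⌊1637/29^2⌋ = ⌊1637/841⌋ = 1
(the next term ⌊1637/29^3⌋ = 0, terminating the sum). Summing: v_29(1637!) = 56 + 1 = 57.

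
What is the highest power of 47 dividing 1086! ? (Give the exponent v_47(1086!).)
v_47(1086!) = 23

Legendre's formula: v_p(n!) = Σ_{k ≥ 1} ⌊n / p^k⌋. For p = 47, n = 1086, the terms are:
  ⌊1086/47^1⌋ = ⌊1086/47⌋ = 23
(the next term ⌊1086/47^2⌋ = 0, terminating the sum). Summing: v_47(1086!) = 23 = 23.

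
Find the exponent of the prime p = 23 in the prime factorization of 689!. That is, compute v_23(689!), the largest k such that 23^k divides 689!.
v_23(689!) = 30

Legendre's formula: v_p(n!) = Σ_{k ≥ 1} ⌊n / p^k⌋. For p = 23, n = 689, the terms are:
  ⌊689/23^1⌋ = ⌊689/23⌋ = 29
  ⌊689/23^2⌋ = ⌊689/529⌋ = 1
(the next term ⌊689/23^3⌋ = 0, terminating the sum). Summing: v_23(689!) = 29 + 1 = 30.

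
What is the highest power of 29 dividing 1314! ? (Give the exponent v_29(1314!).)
v_29(1314!) = 46

Legendre's formula: v_p(n!) = Σ_{k ≥ 1} ⌊n / p^k⌋. For p = 29, n = 1314, the terms are:
  ⌊1314/29^1⌋ = ⌊1314/29⌋ = 45
  ⌊1314/29^2⌋ = ⌊1314/841⌋ = 1
(the next term ⌊1314/29^3⌋ = 0, terminating the sum). Summing: v_29(1314!) = 45 + 1 = 46.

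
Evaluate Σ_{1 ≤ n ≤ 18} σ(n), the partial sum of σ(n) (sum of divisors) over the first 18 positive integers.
Σ_{n ≤ 18} σ(n) = 277

Compute σ(n) for each 1 ≤ n ≤ 18: σ(1) = 1, σ(2) = 3, σ(3) = 4, σ(4) = 7, σ(5) = 6, σ(6) = 12, σ(7) = 8, σ(8) = 15, σ(9) = 13, σ(10) = 18, σ(11) = 12, σ(12) = 28, σ(13) = 14, σ(14) = 24, σ(15) = 24, σ(16) = 31, σ(17) = 18, σ(18) = 39. Summing all 18 values: 277. (Average order: Σ_{n ≤ x} σ(n) ~ (π²/12) x². For x = 18, (π²/12)·18² ≈ 266.48.)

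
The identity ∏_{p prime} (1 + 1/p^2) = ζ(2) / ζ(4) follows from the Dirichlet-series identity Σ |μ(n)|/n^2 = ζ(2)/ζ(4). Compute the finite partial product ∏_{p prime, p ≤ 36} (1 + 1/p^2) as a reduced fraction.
∏ = 7292191856800000/4827887490090357

The primes p ≤ 36 are [2, 3, 5, 7, 11, 13, 17, 19, 23, 29, 31]. For each, (1 + 1/p^2) = (p^2 + 1)/p^2. Multiplying these fractions over p ∈ [2, 3, 5, 7, 11, 13, 17, 19, 23, 29, 31] gives 7292191856800000/4827887490090357. (In the limit P → ∞ this tends to ζ(2)/ζ(4).)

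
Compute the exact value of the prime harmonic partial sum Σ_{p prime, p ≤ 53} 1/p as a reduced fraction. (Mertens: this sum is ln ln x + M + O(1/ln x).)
Σ 1/p = 54766551458687142251/32589158477190044730

π(53) = 16, so the primes ≤ 53 are [2, 3, 5, 7, 11, 13, 17, 19, 23, 29, 31, 37, 41, 43, 47, 53]. Summing 1/p over these primes: 54766551458687142251/32589158477190044730 ≈ 1.6805. Mertens estimate ln ln(53) + 0.2615 ≈ 1.6403.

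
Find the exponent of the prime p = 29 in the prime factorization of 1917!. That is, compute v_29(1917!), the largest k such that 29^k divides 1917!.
v_29(1917!) = 68

Legendre's formula: v_p(n!) = Σ_{k ≥ 1} ⌊n / p^k⌋. For p = 29, n = 1917, the terms are:
  ⌊1917/29^1⌋ = ⌊1917/29⌋ = 66
  ⌊1917/29^2⌋ = ⌊1917/841⌋ = 2
(the next term ⌊1917/29^3⌋ = 0, terminating the sum). Summing: v_29(1917!) = 66 + 2 = 68.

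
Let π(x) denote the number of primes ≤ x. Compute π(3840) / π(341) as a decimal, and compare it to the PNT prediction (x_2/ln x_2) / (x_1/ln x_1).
π(3840)/π(341) = 532/68 ≈ 7.8235;  PNT prediction ≈ 7.9572.

π(341) = 68 and π(3840) = 532, so π(3840)/π(341) ≈ 7.8235. The PNT-predicted ratio is (3840/ln(3840)) / (341/ln(341)) ≈ 7.9572. The two agree to within a few percent, as expected.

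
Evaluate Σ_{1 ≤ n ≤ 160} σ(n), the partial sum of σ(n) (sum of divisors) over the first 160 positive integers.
Σ_{n ≤ 160} σ(n) = 21154

Compute σ(n) for each 1 ≤ n ≤ 160: σ(1) = 1, σ(2) = 3, σ(3) = 4, σ(4) = 7, σ(5) = 6, σ(6) = 12, σ(7) = 8, σ(8) = 15, σ(9) = 13, σ(10) = 18, σ(11) = 12, σ(12) = 28, σ(13) = 14, σ(14) = 24, σ(15) = 24, σ(16) = 31, σ(17) = 18, σ(18) = 39, σ(19) = 20, σ(20) = 42, σ(21) = 32, σ(22) = 36, σ(23) = 24, σ(24) = 60, σ(25) = 31, σ(26) = 42, σ(27) = 40, σ(28) = 56, σ(29) = 30, σ(30) = 72, σ(31) = 32, σ(32) = 63, σ(33) = 48, σ(34) = 54, σ(35) = 48, σ(36) = 91, σ(37) = 38, σ(38) = 60, σ(39) = 56, σ(40) = 90, σ(41) = 42, σ(42) = 96, σ(43) = 44, σ(44) = 84, σ(45) = 78, σ(46) = 72, σ(47) = 48, σ(48) = 124, σ(49) = 57, σ(50) = 93, σ(51) = 72, σ(52) = 98, σ(53) = 54, σ(54) = 120, σ(55) = 72, σ(56) = 120, σ(57) = 80, σ(58) = 90, σ(59) = 60, σ(60) = 168, σ(61) = 62, σ(62) = 96, σ(63) = 104, σ(64) = 127, σ(65) = 84, σ(66) = 144, σ(67) = 68, σ(68) = 126, σ(69) = 96, σ(70) = 144, σ(71) = 72, σ(72) = 195, σ(73) = 74, σ(74) = 114, σ(75) = 124, σ(76) = 140, σ(77) = 96, σ(78) = 168, σ(79) = 80, σ(80) = 186, σ(81) = 121, σ(82) = 126, σ(83) = 84, σ(84) = 224, σ(85) = 108, σ(86) = 132, σ(87) = 120, σ(88) = 180, σ(89) = 90, σ(90) = 234, σ(91) = 112, σ(92) = 168, σ(93) = 128, σ(94) = 144, σ(95) = 120, σ(96) = 252, σ(97) = 98, σ(98) = 171, σ(99) = 156, σ(100) = 217, σ(101) = 102, σ(102) = 216, σ(103) = 104, σ(104) = 210, σ(105) = 192, σ(106) = 162, σ(107) = 108, σ(108) = 280, σ(109) = 110, σ(110) = 216, σ(111) = 152, σ(112) = 248, σ(113) = 114, σ(114) = 240, σ(115) = 144, σ(116) = 210, σ(117) = 182, σ(118) = 180, σ(119) = 144, σ(120) = 360, σ(121) = 133, σ(122) = 186, σ(123) = 168, σ(124) = 224, σ(125) = 156, σ(126) = 312, σ(127) = 128, σ(128) = 255, σ(129) = 176, σ(130) = 252, σ(131) = 132, σ(132) = 336, σ(133) = 160, σ(134) = 204, σ(135) = 240, σ(136) = 270, σ(137) = 138, σ(138) = 288, σ(139) = 140, σ(140) = 336, σ(141) = 192, σ(142) = 216, σ(143) = 168, σ(144) = 403, σ(145) = 180, σ(146) = 222, σ(147) = 228, σ(148) = 266, σ(149) = 150, σ(150) = 372, σ(151) = 152, σ(152) = 300, σ(153) = 234, σ(154) = 288, σ(155) = 192, σ(156) = 392, σ(157) = 158, σ(158) = 240, σ(159) = 216, σ(160) = 378. Summing all 160 values: 21154. (Average order: Σ_{n ≤ x} σ(n) ~ (π²/12) x². For x = 160, (π²/12)·160² ≈ 21055.16.)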